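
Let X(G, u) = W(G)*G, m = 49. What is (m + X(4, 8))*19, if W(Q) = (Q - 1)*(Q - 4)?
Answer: 931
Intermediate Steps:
W(Q) = (-1 + Q)*(-4 + Q)
X(G, u) = G*(4 + G² - 5*G) (X(G, u) = (4 + G² - 5*G)*G = G*(4 + G² - 5*G))
(m + X(4, 8))*19 = (49 + 4*(4 + 4² - 5*4))*19 = (49 + 4*(4 + 16 - 20))*19 = (49 + 4*0)*19 = (49 + 0)*19 = 49*19 = 931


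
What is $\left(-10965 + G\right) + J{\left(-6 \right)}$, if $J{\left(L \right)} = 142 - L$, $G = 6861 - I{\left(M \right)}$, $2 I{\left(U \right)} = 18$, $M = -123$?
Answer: $-3965$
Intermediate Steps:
$I{\left(U \right)} = 9$ ($I{\left(U \right)} = \frac{1}{2} \cdot 18 = 9$)
$G = 6852$ ($G = 6861 - 9 = 6852$)
$\left(-10965 + G\right) + J{\left(-6 \right)} = \left(-10965 + 6852\right) + \left(142 - -6\right) = -4113 + \left(142 + 6\right) = -4113 + 148 = -3965$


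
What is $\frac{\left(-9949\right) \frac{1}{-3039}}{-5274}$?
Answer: $- \frac{9949}{16027686} \approx -0.00062074$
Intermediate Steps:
$\frac{\left(-9949\right) \frac{1}{-3039}}{-5274} = \left(-9949\right) \left(- \frac{1}{3039}\right) \left(- \frac{1}{5274}\right) = \frac{9949}{3039} \left(- \frac{1}{5274}\right) = - \frac{9949}{16027686}$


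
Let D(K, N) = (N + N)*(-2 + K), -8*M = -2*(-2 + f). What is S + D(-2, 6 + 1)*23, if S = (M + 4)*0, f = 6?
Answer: -1288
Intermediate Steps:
M = 1 (M = -(-1)*(-2 + 6)/4 = -(-1)*4/4 = -⅛*(-8) = 1)
D(K, N) = 2*N*(-2 + K) (D(K, N) = (2*N)*(-2 + K) = 2*N*(-2 + K))
S = 0 (S = (1 + 4)*0 = 5*0 = 0)
S + D(-2, 6 + 1)*23 = 0 + (2*(6 + 1)*(-2 - 2))*23 = 0 + (2*7*(-4))*23 = 0 - 56*23 = 0 - 1288 = -1288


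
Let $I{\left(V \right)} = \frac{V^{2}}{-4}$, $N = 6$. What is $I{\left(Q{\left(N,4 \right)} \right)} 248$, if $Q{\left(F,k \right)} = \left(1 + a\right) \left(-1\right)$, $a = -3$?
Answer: $-248$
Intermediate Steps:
$Q{\left(F,k \right)} = 2$ ($Q{\left(F,k \right)} = \left(1 - 3\right) \left(-1\right) = \left(-2\right) \left(-1\right) = 2$)
$I{\left(V \right)} = - \frac{V^{2}}{4}$
$I{\left(Q{\left(N,4 \right)} \right)} 248 = - \frac{2^{2}}{4} \cdot 248 = \left(- \frac{1}{4}\right) 4 \cdot 248 = \left(-1\right) 248 = -248$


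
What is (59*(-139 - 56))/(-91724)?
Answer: 11505/91724 ≈ 0.12543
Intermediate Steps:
(59*(-139 - 56))/(-91724) = (59*(-195))*(-1/91724) = -11505*(-1/91724) = 11505/91724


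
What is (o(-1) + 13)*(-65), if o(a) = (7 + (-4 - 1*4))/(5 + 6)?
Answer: -9230/11 ≈ -839.09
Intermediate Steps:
o(a) = -1/11 (o(a) = (7 + (-4 - 4))/11 = (7 - 8)*(1/11) = -1*1/11 = -1/11)
(o(-1) + 13)*(-65) = (-1/11 + 13)*(-65) = (142/11)*(-65) = -9230/11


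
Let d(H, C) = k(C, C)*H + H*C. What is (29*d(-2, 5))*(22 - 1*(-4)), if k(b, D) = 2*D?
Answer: -22620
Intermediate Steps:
d(H, C) = 3*C*H (d(H, C) = (2*C)*H + H*C = 2*C*H + C*H = 3*C*H)
(29*d(-2, 5))*(22 - 1*(-4)) = (29*(3*5*(-2)))*(22 - 1*(-4)) = (29*(-30))*(22 + 4) = -870*26 = -22620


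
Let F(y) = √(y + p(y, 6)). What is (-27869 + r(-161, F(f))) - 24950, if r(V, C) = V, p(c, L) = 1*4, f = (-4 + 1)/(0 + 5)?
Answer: -52980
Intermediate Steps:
f = -⅗ (f = -3/5 = -3*⅕ = -⅗ ≈ -0.60000)
p(c, L) = 4
F(y) = √(4 + y) (F(y) = √(y + 4) = √(4 + y))
(-27869 + r(-161, F(f))) - 24950 = (-27869 - 161) - 24950 = -28030 - 24950 = -52980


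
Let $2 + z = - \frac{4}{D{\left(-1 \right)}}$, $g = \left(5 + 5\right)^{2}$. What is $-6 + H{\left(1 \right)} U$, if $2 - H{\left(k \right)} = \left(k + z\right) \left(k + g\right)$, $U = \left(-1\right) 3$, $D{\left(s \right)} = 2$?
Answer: $-921$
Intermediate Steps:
$g = 100$ ($g = 10^{2} = 100$)
$U = -3$
$z = -4$ ($z = -2 - \frac{4}{2} = -2 - 2 = -4$)
$H{\left(k \right)} = 2 - \left(-4 + k\right) \left(100 + k\right)$ ($H{\left(k \right)} = 2 - \left(k - 4\right) \left(k + 100\right) = 2 - \left(-4 + k\right) \left(100 + k\right)$)
$-6 + H{\left(1 \right)} U = -6 + \left(402 - 1^{2} - 96\right) \left(-3\right) = -6 + \left(402 - 1 - 96\right) \left(-3\right) = -6 + 305 \left(-3\right) = -6 - 915 = -921$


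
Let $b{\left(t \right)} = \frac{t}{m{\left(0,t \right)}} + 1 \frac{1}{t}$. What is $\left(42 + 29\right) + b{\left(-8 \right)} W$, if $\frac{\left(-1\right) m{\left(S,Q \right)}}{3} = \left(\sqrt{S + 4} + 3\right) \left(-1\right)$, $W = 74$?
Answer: $\frac{1337}{60} \approx 22.283$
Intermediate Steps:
$m{\left(S,Q \right)} = 9 + 3 \sqrt{4 + S}$ ($m{\left(S,Q \right)} = - 3 \left(\sqrt{S + 4} + 3\right) \left(-1\right) = - 3 \left(\sqrt{4 + S} + 3\right) \left(-1\right) = - 3 \left(3 + \sqrt{4 + S}\right) \left(-1\right) = - 3 \left(-3 - \sqrt{4 + S}\right) = 9 + 3 \sqrt{4 + S}$)
$b{\left(t \right)} = \frac{1}{t} + \frac{t}{15}$ ($b{\left(t \right)} = \frac{t}{9 + 3 \sqrt{4 + 0}} + 1 \frac{1}{t} = \frac{t}{9 + 3 \sqrt{4}} + \frac{1}{t} = \frac{t}{9 + 3 \cdot 2} + \frac{1}{t} = \frac{t}{9 + 6} + \frac{1}{t} = \frac{t}{15} + \frac{1}{t} = \frac{1}{t} + \frac{t}{15}$)
$\left(42 + 29\right) + b{\left(-8 \right)} W = \left(42 + 29\right) + \left(\frac{1}{-8} + \frac{1}{15} \left(-8\right)\right) 74 = 71 + \left(- \frac{1}{8} - \frac{8}{15}\right) 74 = 71 - \frac{2923}{60} = \frac{1337}{60}$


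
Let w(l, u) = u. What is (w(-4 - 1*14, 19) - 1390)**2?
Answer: 1879641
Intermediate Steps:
(w(-4 - 1*14, 19) - 1390)**2 = (19 - 1390)**2 = (-1371)**2 = 1879641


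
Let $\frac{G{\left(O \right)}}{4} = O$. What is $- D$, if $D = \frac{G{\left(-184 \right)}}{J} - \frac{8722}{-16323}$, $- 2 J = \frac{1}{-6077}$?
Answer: $\frac{146014841390}{16323} \approx 8.9453 \cdot 10^{6}$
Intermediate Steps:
$G{\left(O \right)} = 4 O$
$J = \frac{1}{12154}$ ($J = - \frac{1}{2 \left(-6077\right)} = \left(- \frac{1}{2}\right) \left(- \frac{1}{6077}\right) = \frac{1}{12154} \approx 8.2277 \cdot 10^{-5}$)
$D = - \frac{146014841390}{16323}$ ($D = 4 \left(-184\right) \frac{1}{\frac{1}{12154}} - \frac{8722}{-16323} = \left(-736\right) 12154 - - \frac{8722}{16323} = -8945344 + \frac{8722}{16323} = - \frac{146014841390}{16323} \approx -8.9453 \cdot 10^{6}$)
$- D = \left(-1\right) \left(- \frac{146014841390}{16323}\right) = \frac{146014841390}{16323}$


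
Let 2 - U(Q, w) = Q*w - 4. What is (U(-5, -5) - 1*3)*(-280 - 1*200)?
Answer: 10560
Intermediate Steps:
U(Q, w) = 6 - Q*w (U(Q, w) = 2 - (Q*w - 4) = 2 - (-4 + Q*w) = 2 + (4 - Q*w) = 6 - Q*w)
(U(-5, -5) - 1*3)*(-280 - 1*200) = ((6 - 1*(-5)*(-5)) - 1*3)*(-280 - 1*200) = ((6 - 25) - 3)*(-280 - 200) = (-19 - 3)*(-480) = -22*(-480) = 10560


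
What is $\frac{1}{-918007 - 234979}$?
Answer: $- \frac{1}{1152986} \approx -8.6731 \cdot 10^{-7}$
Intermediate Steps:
$\frac{1}{-918007 - 234979} = \frac{1}{-1152986} = - \frac{1}{1152986}$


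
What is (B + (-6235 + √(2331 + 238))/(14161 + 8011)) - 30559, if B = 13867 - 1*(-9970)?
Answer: -149046419/22172 + √2569/22172 ≈ -6722.3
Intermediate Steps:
B = 23837 (B = 13867 + 9970 = 23837)
(B + (-6235 + √(2331 + 238))/(14161 + 8011)) - 30559 = (23837 + (-6235 + √(2331 + 238))/(14161 + 8011)) - 30559 = (23837 + (-6235 + √2569)/22172) - 30559 = (23837 + (-6235 + √2569)*(1/22172)) - 30559 = (23837 + (-6235/22172 + √2569/22172)) - 30559 = (528507729/22172 + √2569/22172) - 30559 = -149046419/22172 + √2569/22172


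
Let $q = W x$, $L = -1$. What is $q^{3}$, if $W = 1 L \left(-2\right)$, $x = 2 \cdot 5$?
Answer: $8000$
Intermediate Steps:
$x = 10$
$W = 2$ ($W = 1 \left(-1\right) \left(-2\right) = \left(-1\right) \left(-2\right) = 2$)
$q = 20$ ($q = 2 \cdot 10 = 20$)
$q^{3} = 20^{3} = 8000$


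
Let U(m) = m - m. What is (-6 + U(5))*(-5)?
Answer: 30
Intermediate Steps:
U(m) = 0
(-6 + U(5))*(-5) = (-6 + 0)*(-5) = -6*(-5) = 30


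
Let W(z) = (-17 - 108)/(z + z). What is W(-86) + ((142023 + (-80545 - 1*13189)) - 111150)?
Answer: -10811967/172 ≈ -62860.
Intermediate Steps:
W(z) = -125/(2*z) (W(z) = -125*1/(2*z) = -125/(2*z))
W(-86) + ((142023 + (-80545 - 1*13189)) - 111150) = -125/2/(-86) + ((142023 + (-80545 - 1*13189)) - 111150) = -125/2*(-1/86) + ((142023 + (-80545 - 13189)) - 111150) = 125/172 + ((142023 - 93734) - 111150) = 125/172 + (48289 - 111150) = 125/172 - 62861 = -10811967/172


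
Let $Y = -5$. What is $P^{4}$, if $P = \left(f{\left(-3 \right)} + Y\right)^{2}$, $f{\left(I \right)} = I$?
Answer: $16777216$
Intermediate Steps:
$P = 64$ ($P = \left(-3 - 5\right)^{2} = \left(-8\right)^{2} = 64$)
$P^{4} = 64^{4} = 16777216$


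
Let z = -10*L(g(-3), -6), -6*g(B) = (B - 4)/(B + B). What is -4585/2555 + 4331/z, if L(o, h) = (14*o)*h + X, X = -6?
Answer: -989099/22630 ≈ -43.707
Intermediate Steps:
g(B) = -(-4 + B)/(12*B) (g(B) = -(B - 4)/(6*(B + B)) = -(-4 + B)/(6*(2*B)) = -(-4 + B)*1/(2*B)/6 = -(-4 + B)/(12*B))
L(o, h) = -6 + 14*h*o (L(o, h) = (14*o)*h - 6 = 14*h*o - 6 = -6 + 14*h*o)
z = -310/3 (z = -10*(-6 + 14*(-6)*((1/12)*(4 - 1*(-3))/(-3))) = -10*(-6 + 14*(-6)*((1/12)*(-1/3)*(4 + 3))) = -10*(-6 + 14*(-6)*((1/12)*(-1/3)*7)) = -10*(-6 + 14*(-6)*(-7/36)) = -10*(-6 + 49/3) = -10*31/3 = -310/3 ≈ -103.33)
-4585/2555 + 4331/z = -4585/2555 + 4331/(-310/3) = -4585*1/2555 + 4331*(-3/310) = -131/73 - 12993/310 = -989099/22630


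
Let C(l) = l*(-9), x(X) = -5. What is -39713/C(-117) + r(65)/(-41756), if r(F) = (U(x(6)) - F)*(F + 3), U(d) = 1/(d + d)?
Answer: -317998963/8455590 ≈ -37.608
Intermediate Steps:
U(d) = 1/(2*d)
r(F) = (3 + F)*(-⅒ - F) (r(F) = ((½)/(-5) - F)*(F + 3) = ((½)*(-⅕) - F)*(3 + F) = (-⅒ - F)*(3 + F) = (3 + F)*(-⅒ - F))
C(l) = -9*l
-39713/C(-117) + r(65)/(-41756) = -39713/((-9*(-117))) + (-3/10 - 1*65² - 31/10*65)/(-41756) = -39713/1053 + (-3/10 - 1*4225 - 403/2)*(-1/41756) = -39713*1/1053 + (-3/10 - 4225 - 403/2)*(-1/41756) = -39713/1053 - 22134/5*(-1/41756) = -39713/1053 + 11067/104390 = -317998963/8455590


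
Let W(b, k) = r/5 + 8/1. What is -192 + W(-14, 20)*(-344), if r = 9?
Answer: -17816/5 ≈ -3563.2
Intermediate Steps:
W(b, k) = 49/5 (W(b, k) = 9/5 + 8/1 = 9*(⅕) + 8*1 = 9/5 + 8 = 49/5)
-192 + W(-14, 20)*(-344) = -192 + (49/5)*(-344) = -192 - 16856/5 = -17816/5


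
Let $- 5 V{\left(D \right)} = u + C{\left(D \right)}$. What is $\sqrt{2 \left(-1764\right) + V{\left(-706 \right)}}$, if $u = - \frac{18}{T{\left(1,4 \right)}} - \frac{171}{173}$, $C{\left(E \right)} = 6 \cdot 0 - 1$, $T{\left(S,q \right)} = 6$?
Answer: $\frac{i \sqrt{2638991305}}{865} \approx 59.389 i$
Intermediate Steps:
$C{\left(E \right)} = -1$ ($C{\left(E \right)} = 0 - 1 = -1$)
$u = - \frac{690}{173}$ ($u = - \frac{18}{6} - \frac{171}{173} = \left(-18\right) \frac{1}{6} - \frac{171}{173} = -3 - \frac{171}{173} = - \frac{690}{173} \approx -3.9884$)
$V{\left(D \right)} = \frac{863}{865}$ ($V{\left(D \right)} = - \frac{- \frac{690}{173} - 1}{5} = \left(- \frac{1}{5}\right) \left(- \frac{863}{173}\right) = \frac{863}{865}$)
$\sqrt{2 \left(-1764\right) + V{\left(-706 \right)}} = \sqrt{2 \left(-1764\right) + \frac{863}{865}} = \sqrt{-3528 + \frac{863}{865}} = \sqrt{- \frac{3050857}{865}} = \frac{i \sqrt{2638991305}}{865}$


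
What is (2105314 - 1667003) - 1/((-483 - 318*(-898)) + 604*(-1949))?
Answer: 391023817766/892115 ≈ 4.3831e+5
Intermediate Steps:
(2105314 - 1667003) - 1/((-483 - 318*(-898)) + 604*(-1949)) = 438311 - 1/((-483 + 285564) - 1177196) = 438311 - 1/(285081 - 1177196) = 438311 - 1/(-892115) = 438311 - 1*(-1/892115) = 438311 + 1/892115 = 391023817766/892115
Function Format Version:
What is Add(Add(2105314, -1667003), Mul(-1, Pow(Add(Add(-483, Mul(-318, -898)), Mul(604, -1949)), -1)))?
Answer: Rational(391023817766, 892115) ≈ 4.3831e+5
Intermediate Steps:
Add(Add(2105314, -1667003), Mul(-1, Pow(Add(Add(-483, Mul(-318, -898)), Mul(604, -1949)), -1))) = Add(438311, Mul(-1, Pow(Add(Add(-483, 285564), -1177196), -1))) = Add(438311, Mul(-1, Pow(Add(285081, -1177196), -1))) = Add(438311, Mul(-1, Pow(-892115, -1))) = Add(438311, Mul(-1, Rational(-1, 892115))) = Add(438311, Rational(1, 892115)) = Rational(391023817766, 892115)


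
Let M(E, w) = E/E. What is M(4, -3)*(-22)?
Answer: -22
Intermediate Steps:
M(E, w) = 1
M(4, -3)*(-22) = 1*(-22) = -22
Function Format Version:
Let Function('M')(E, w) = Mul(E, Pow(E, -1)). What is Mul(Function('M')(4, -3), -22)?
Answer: -22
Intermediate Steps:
Function('M')(E, w) = 1
Mul(Function('M')(4, -3), -22) = Mul(1, -22) = -22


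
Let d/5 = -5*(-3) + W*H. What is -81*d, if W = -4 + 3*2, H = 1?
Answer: -6885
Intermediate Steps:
W = 2 (W = -4 + 6 = 2)
d = 85 (d = 5*(-5*(-3) + 2*1) = 5*(15 + 2) = 5*17 = 85)
-81*d = -81*85 = -6885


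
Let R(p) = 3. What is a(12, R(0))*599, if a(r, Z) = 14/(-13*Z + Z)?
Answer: -4193/18 ≈ -232.94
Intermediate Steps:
a(r, Z) = -7/(6*Z) (a(r, Z) = 14/((-12*Z)) = 14*(-1/(12*Z)) = -7/(6*Z))
a(12, R(0))*599 = -7/6/3*599 = -7/6*1/3*599 = -7/18*599 = -4193/18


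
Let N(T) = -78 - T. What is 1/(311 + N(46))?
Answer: 1/187 ≈ 0.0053476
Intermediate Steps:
1/(311 + N(46)) = 1/(311 + (-78 - 1*46)) = 1/(311 + (-78 - 46)) = 1/(311 - 124) = 1/187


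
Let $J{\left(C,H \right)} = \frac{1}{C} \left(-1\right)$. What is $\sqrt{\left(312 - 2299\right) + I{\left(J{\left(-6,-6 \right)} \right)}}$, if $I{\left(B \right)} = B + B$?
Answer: $\frac{2 i \sqrt{4470}}{3} \approx 44.572 i$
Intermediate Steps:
$J{\left(C,H \right)} = - \frac{1}{C}$
$I{\left(B \right)} = 2 B$
$\sqrt{\left(312 - 2299\right) + I{\left(J{\left(-6,-6 \right)} \right)}} = \sqrt{\left(312 - 2299\right) + 2 \left(- \frac{1}{-6}\right)} = \sqrt{-1987 + 2 \left(\left(-1\right) \left(- \frac{1}{6}\right)\right)} = \sqrt{-1987 + 2 \cdot \frac{1}{6}} = \sqrt{-1987 + \frac{1}{3}} = \sqrt{- \frac{5960}{3}} = \frac{2 i \sqrt{4470}}{3}$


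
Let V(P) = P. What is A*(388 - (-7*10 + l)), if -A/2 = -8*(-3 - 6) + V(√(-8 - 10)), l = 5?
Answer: -65232 - 2718*I*√2 ≈ -65232.0 - 3843.8*I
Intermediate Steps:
A = -144 - 6*I*√2 (A = -2*(-8*(-3 - 6) + √(-8 - 10)) = -2*(-8*(-9) + √(-18)) = -2*(72 + 3*I*√2) = -144 - 6*I*√2 ≈ -144.0 - 8.4853*I)
A*(388 - (-7*10 + l)) = (-144 - 6*I*√2)*(388 - (-7*10 + 5)) = (-144 - 6*I*√2)*(388 - (-70 + 5)) = (-144 - 6*I*√2)*(388 - 1*(-65)) = (-144 - 6*I*√2)*(388 + 65) = (-144 - 6*I*√2)*453 = -65232 - 2718*I*√2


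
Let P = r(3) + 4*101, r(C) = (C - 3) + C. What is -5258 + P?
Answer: -4851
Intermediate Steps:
r(C) = -3 + 2*C (r(C) = (-3 + C) + C = -3 + 2*C)
P = 407 (P = (-3 + 2*3) + 4*101 = (-3 + 6) + 404 = 3 + 404 = 407)
-5258 + P = -5258 + 407 = -4851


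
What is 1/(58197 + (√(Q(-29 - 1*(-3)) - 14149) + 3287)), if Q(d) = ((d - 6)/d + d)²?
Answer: 10390796/638869988761 - 13*I*√2287497/638869988761 ≈ 1.6264e-5 - 3.0776e-8*I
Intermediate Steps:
Q(d) = (d + (-6 + d)/d)² (Q(d) = ((-6 + d)/d + d)² = (d + (-6 + d)/d)²)
1/(58197 + (√(Q(-29 - 1*(-3)) - 14149) + 3287)) = 1/(58197 + (√((-6 + (-29 - 1*(-3)) + (-29 - 1*(-3))²)²/(-29 - 1*(-3))² - 14149) + 3287)) = 1/(58197 + (√((-6 + (-29 + 3) + (-29 + 3)²)²/(-29 + 3)² - 14149) + 3287)) = 1/(58197 + (√((-6 - 26 + (-26)²)²/(-26)² - 14149) + 3287)) = 1/(58197 + (√((-6 - 26 + 676)²/676 - 14149) + 3287)) = 1/(58197 + (√((1/676)*644² - 14149) + 3287)) = 1/(58197 + (√((1/676)*414736 - 14149) + 3287)) = 1/(58197 + (√(103684/169 - 14149) + 3287)) = 1/(58197 + (√(-2287497/169) + 3287)) = 1/(58197 + (I*√2287497/13 + 3287)) = 1/(58197 + (3287 + I*√2287497/13)) = 1/(61484 + I*√2287497/13)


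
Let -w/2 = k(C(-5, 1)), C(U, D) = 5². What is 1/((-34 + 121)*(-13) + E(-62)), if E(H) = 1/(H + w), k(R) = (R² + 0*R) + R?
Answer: -1362/1540423 ≈ -0.00088417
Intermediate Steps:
C(U, D) = 25
k(R) = R + R² (k(R) = (R² + 0) + R = R² + R = R + R²)
w = -1300 (w = -50*(1 + 25) = -50*26 = -2*650 = -1300)
E(H) = 1/(-1300 + H) (E(H) = 1/(H - 1300) = 1/(-1300 + H))
1/((-34 + 121)*(-13) + E(-62)) = 1/((-34 + 121)*(-13) + 1/(-1300 - 62)) = 1/(87*(-13) + 1/(-1362)) = 1/(-1131 - 1/1362) = 1/(-1540423/1362) = -1362/1540423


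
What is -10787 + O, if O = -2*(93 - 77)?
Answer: -10819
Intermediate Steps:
O = -32 (O = -2*16 = -32)
-10787 + O = -10787 - 32 = -10819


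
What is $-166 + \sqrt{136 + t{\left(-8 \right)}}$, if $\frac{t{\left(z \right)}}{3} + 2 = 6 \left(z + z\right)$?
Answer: $-166 + i \sqrt{158} \approx -166.0 + 12.57 i$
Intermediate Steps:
$t{\left(z \right)} = -6 + 36 z$ ($t{\left(z \right)} = -6 + 3 \cdot 6 \left(z + z\right) = -6 + 3 \cdot 6 \cdot 2 z = -6 + 3 \cdot 12 z = -6 + 36 z$)
$-166 + \sqrt{136 + t{\left(-8 \right)}} = -166 + \sqrt{136 + \left(-6 + 36 \left(-8\right)\right)} = -166 + \sqrt{136 - 294} = -166 + \sqrt{-158} = -166 + i \sqrt{158}$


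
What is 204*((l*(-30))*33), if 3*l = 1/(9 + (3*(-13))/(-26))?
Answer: -44880/7 ≈ -6411.4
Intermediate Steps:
l = 2/63 (l = 1/(3*(9 + (3*(-13))/(-26))) = 1/(3*(9 - 39*(-1/26))) = 1/(3*(9 + 3/2)) = 1/(3*(21/2)) = (⅓)*(2/21) = 2/63 ≈ 0.031746)
204*((l*(-30))*33) = 204*(((2/63)*(-30))*33) = 204*(-20/21*33) = 204*(-220/7) = -44880/7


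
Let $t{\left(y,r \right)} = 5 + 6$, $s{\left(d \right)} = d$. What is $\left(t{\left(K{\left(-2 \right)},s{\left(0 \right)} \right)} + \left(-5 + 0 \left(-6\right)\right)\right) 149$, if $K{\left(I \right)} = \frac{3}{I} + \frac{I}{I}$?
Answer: $894$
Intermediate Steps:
$K{\left(I \right)} = 1 + \frac{3}{I}$ ($K{\left(I \right)} = \frac{3}{I} + 1 = 1 + \frac{3}{I}$)
$t{\left(y,r \right)} = 11$
$\left(t{\left(K{\left(-2 \right)},s{\left(0 \right)} \right)} + \left(-5 + 0 \left(-6\right)\right)\right) 149 = \left(11 + \left(-5 + 0 \left(-6\right)\right)\right) 149 = \left(11 + \left(-5 + 0\right)\right) 149 = \left(11 - 5\right) 149 = 6 \cdot 149 = 894$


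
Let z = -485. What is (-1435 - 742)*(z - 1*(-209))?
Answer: 600852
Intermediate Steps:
(-1435 - 742)*(z - 1*(-209)) = (-1435 - 742)*(-485 - 1*(-209)) = -2177*(-485 + 209) = -2177*(-276) = 600852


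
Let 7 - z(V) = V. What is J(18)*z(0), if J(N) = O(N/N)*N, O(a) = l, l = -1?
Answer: -126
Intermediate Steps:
O(a) = -1
z(V) = 7 - V
J(N) = -N
J(18)*z(0) = (-1*18)*(7 - 1*0) = -18*(7 + 0) = -18*7 = -126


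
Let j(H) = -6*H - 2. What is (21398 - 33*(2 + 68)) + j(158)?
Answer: 18138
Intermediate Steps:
j(H) = -2 - 6*H
(21398 - 33*(2 + 68)) + j(158) = (21398 - 33*(2 + 68)) + (-2 - 6*158) = (21398 - 33*70) + (-2 - 948) = (21398 - 2310) - 950 = 19088 - 950 = 18138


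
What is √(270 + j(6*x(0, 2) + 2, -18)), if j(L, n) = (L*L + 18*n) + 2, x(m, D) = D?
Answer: 12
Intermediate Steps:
j(L, n) = 2 + L² + 18*n (j(L, n) = (L² + 18*n) + 2 = 2 + L² + 18*n)
√(270 + j(6*x(0, 2) + 2, -18)) = √(270 + (2 + (6*2 + 2)² + 18*(-18))) = √(270 + (2 + (12 + 2)² - 324)) = √(270 + (2 + 14² - 324)) = √(270 + (2 + 196 - 324)) = √(270 - 126) = √144 = 12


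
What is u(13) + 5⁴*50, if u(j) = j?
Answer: 31263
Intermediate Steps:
u(13) + 5⁴*50 = 13 + 5⁴*50 = 13 + 625*50 = 13 + 31250 = 31263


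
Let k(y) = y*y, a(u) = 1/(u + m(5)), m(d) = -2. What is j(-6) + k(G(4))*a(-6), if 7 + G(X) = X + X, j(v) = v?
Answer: -49/8 ≈ -6.1250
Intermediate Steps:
G(X) = -7 + 2*X (G(X) = -7 + (X + X) = -7 + 2*X)
a(u) = 1/(-2 + u) (a(u) = 1/(u - 2) = 1/(-2 + u))
k(y) = y²
j(-6) + k(G(4))*a(-6) = -6 + (-7 + 2*4)²/(-2 - 6) = -6 + (-7 + 8)²/(-8) = -6 + 1²*(-⅛) = -6 + 1*(-⅛) = -6 - ⅛ = -49/8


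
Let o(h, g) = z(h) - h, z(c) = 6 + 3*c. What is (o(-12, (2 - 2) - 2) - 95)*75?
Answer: -8475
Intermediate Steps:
o(h, g) = 6 + 2*h (o(h, g) = (6 + 3*h) - h = 6 + 2*h)
(o(-12, (2 - 2) - 2) - 95)*75 = ((6 + 2*(-12)) - 95)*75 = ((6 - 24) - 95)*75 = (-18 - 95)*75 = -113*75 = -8475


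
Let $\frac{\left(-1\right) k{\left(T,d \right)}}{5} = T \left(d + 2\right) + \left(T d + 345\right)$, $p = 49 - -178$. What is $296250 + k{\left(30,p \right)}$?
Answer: $226125$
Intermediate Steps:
$p = 227$ ($p = 49 + 178 = 227$)
$k{\left(T,d \right)} = -1725 - 5 T d - 5 T \left(2 + d\right)$ ($k{\left(T,d \right)} = - 5 \left(T \left(d + 2\right) + \left(T d + 345\right)\right) = - 5 \left(T \left(2 + d\right) + \left(345 + T d\right)\right) = - 5 \left(345 + T d + T \left(2 + d\right)\right) = -1725 - 5 T d - 5 T \left(2 + d\right)$)
$296250 + k{\left(30,p \right)} = 296250 - \left(2025 + 68100\right) = 296250 - 70125 = 226125$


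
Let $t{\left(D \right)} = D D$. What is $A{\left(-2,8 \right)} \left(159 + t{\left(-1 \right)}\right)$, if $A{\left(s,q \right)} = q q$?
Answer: $10240$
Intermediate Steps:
$A{\left(s,q \right)} = q^{2}$
$t{\left(D \right)} = D^{2}$
$A{\left(-2,8 \right)} \left(159 + t{\left(-1 \right)}\right) = 8^{2} \left(159 + \left(-1\right)^{2}\right) = 64 \left(159 + 1\right) = 64 \cdot 160 = 10240$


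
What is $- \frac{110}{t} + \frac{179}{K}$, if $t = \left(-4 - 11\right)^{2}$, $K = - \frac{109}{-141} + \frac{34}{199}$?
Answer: $\frac{9017303}{47673} \approx 189.15$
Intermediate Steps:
$K = \frac{26485}{28059}$ ($K = \left(-109\right) \left(- \frac{1}{141}\right) + 34 \cdot \frac{1}{199} = \frac{109}{141} + \frac{34}{199} = \frac{26485}{28059} \approx 0.9439$)
$t = 225$ ($t = \left(-15\right)^{2} = 225$)
$- \frac{110}{t} + \frac{179}{K} = - \frac{110}{225} + \frac{179}{\frac{26485}{28059}} = \left(-110\right) \frac{1}{225} + 179 \cdot \frac{28059}{26485} = - \frac{22}{45} + \frac{5022561}{26485} = \frac{9017303}{47673}$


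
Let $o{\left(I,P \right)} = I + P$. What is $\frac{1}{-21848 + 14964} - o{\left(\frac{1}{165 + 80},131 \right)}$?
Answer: $- \frac{220949109}{1686580} \approx -131.0$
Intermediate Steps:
$\frac{1}{-21848 + 14964} - o{\left(\frac{1}{165 + 80},131 \right)} = \frac{1}{-21848 + 14964} - \left(\frac{1}{165 + 80} + 131\right) = \frac{1}{-6884} - \left(\frac{1}{245} + 131\right) = - \frac{1}{6884} - \left(\frac{1}{245} + 131\right) = - \frac{1}{6884} - \frac{32096}{245} = - \frac{220949109}{1686580}$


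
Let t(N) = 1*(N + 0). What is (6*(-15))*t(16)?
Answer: -1440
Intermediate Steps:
t(N) = N (t(N) = 1*N = N)
(6*(-15))*t(16) = (6*(-15))*16 = -90*16 = -1440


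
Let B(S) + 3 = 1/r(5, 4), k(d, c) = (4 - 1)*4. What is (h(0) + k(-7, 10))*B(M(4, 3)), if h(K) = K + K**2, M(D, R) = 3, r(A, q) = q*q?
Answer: -141/4 ≈ -35.250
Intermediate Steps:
r(A, q) = q**2
k(d, c) = 12 (k(d, c) = 3*4 = 12)
B(S) = -47/16 (B(S) = -3 + 1/(4**2) = -3 + 1/16 = -47/16)
(h(0) + k(-7, 10))*B(M(4, 3)) = (0*(1 + 0) + 12)*(-47/16) = (0*1 + 12)*(-47/16) = (0 + 12)*(-47/16) = 12*(-47/16) = -141/4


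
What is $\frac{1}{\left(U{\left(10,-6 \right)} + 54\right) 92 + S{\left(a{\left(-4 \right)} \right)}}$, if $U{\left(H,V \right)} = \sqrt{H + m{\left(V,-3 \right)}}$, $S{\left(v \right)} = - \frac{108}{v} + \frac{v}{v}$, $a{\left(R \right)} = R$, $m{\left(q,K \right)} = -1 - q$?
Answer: $\frac{1249}{6208264} - \frac{23 \sqrt{15}}{6208264} \approx 0.00018683$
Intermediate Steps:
$S{\left(v \right)} = 1 - \frac{108}{v}$ ($S{\left(v \right)} = - \frac{108}{v} + 1 = 1 - \frac{108}{v}$)
$U{\left(H,V \right)} = \sqrt{-1 + H - V}$ ($U{\left(H,V \right)} = \sqrt{H - \left(1 + V\right)} = \sqrt{-1 + H - V}$)
$\frac{1}{\left(U{\left(10,-6 \right)} + 54\right) 92 + S{\left(a{\left(-4 \right)} \right)}} = \frac{1}{\left(\sqrt{-1 + 10 - -6} + 54\right) 92 + \frac{-108 - 4}{-4}} = \frac{1}{\left(\sqrt{-1 + 10 + 6} + 54\right) 92 - -28} = \frac{1}{\left(\sqrt{15} + 54\right) 92 + 28} = \frac{1}{\left(54 + \sqrt{15}\right) 92 + 28} = \frac{1}{\left(4968 + 92 \sqrt{15}\right) + 28} = \frac{1}{4996 + 92 \sqrt{15}}$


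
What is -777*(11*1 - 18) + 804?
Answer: 6243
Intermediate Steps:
-777*(11*1 - 18) + 804 = -777*(11 - 18) + 804 = -777*(-7) + 804 = 5439 + 804 = 6243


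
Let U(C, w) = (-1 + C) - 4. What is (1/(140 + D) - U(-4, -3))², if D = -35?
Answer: 894916/11025 ≈ 81.172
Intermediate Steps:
U(C, w) = -5 + C
(1/(140 + D) - U(-4, -3))² = (1/(140 - 35) - (-5 - 4))² = (1/105 - 1*(-9))² = (1/105 + 9)² = (946/105)² = 894916/11025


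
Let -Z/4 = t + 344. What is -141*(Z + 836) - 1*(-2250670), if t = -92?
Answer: 2274922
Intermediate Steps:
Z = -1008 (Z = -4*(-92 + 344) = -4*252 = -1008)
-141*(Z + 836) - 1*(-2250670) = -141*(-1008 + 836) - 1*(-2250670) = -141*(-172) + 2250670 = 24252 + 2250670 = 2274922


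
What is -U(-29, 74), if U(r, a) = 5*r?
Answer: 145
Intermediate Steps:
-U(-29, 74) = -5*(-29) = -1*(-145) = 145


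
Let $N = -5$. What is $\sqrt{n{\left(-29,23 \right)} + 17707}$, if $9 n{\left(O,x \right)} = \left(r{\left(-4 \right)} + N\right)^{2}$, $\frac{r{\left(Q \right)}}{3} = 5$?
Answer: $\frac{\sqrt{159463}}{3} \approx 133.11$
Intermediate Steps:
$r{\left(Q \right)} = 15$ ($r{\left(Q \right)} = 3 \cdot 5 = 15$)
$n{\left(O,x \right)} = \frac{100}{9}$ ($n{\left(O,x \right)} = \frac{\left(15 - 5\right)^{2}}{9} = \frac{10^{2}}{9} = \frac{1}{9} \cdot 100 = \frac{100}{9}$)
$\sqrt{n{\left(-29,23 \right)} + 17707} = \sqrt{\frac{100}{9} + 17707} = \sqrt{\frac{159463}{9}} = \frac{\sqrt{159463}}{3}$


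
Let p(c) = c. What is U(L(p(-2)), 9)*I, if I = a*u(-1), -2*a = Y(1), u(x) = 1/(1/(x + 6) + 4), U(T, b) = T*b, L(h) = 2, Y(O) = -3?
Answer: 45/7 ≈ 6.4286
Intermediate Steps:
u(x) = 1/(4 + 1/(6 + x)) (u(x) = 1/(1/(6 + x) + 4) = 1/(4 + 1/(6 + x)))
a = 3/2 (a = -½*(-3) = 3/2 ≈ 1.5000)
I = 5/14 (I = 3*((6 - 1)/(25 + 4*(-1)))/2 = 3*(5/(25 - 4))/2 = 3*(5/21)/2 = 3*((1/21)*5)/2 = (3/2)*(5/21) = 5/14 ≈ 0.35714)
U(L(p(-2)), 9)*I = (2*9)*(5/14) = 18*(5/14) = 45/7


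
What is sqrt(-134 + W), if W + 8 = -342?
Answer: 22*I ≈ 22.0*I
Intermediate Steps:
W = -350 (W = -8 - 342 = -350)
sqrt(-134 + W) = sqrt(-134 - 350) = sqrt(-484) = 22*I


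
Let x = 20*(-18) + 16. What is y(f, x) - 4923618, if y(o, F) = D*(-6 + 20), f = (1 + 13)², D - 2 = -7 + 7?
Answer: -4923590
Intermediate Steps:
x = -344 (x = -360 + 16 = -344)
D = 2 (D = 2 + (-7 + 7) = 2 + 0 = 2)
f = 196 (f = 14² = 196)
y(o, F) = 28 (y(o, F) = 2*(-6 + 20) = 2*14 = 28)
y(f, x) - 4923618 = 28 - 4923618 = -4923590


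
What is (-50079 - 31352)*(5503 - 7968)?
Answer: 200727415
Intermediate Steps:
(-50079 - 31352)*(5503 - 7968) = -81431*(-2465) = 200727415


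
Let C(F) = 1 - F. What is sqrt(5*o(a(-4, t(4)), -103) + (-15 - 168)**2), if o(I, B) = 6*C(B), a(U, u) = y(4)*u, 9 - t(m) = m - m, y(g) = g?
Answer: sqrt(36609) ≈ 191.33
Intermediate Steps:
t(m) = 9 (t(m) = 9 - (m - m) = 9 - 1*0 = 9 + 0 = 9)
a(U, u) = 4*u
o(I, B) = 6 - 6*B (o(I, B) = 6*(1 - B) = 6 - 6*B)
sqrt(5*o(a(-4, t(4)), -103) + (-15 - 168)**2) = sqrt(5*(6 - 6*(-103)) + (-15 - 168)**2) = sqrt(5*(6 + 618) + (-183)**2) = sqrt(5*624 + 33489) = sqrt(3120 + 33489) = sqrt(36609)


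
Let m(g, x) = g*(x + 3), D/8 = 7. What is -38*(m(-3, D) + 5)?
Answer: 6536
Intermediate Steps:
D = 56 (D = 8*7 = 56)
m(g, x) = g*(3 + x)
-38*(m(-3, D) + 5) = -38*(-3*(3 + 56) + 5) = -38*(-3*59 + 5) = -38*(-177 + 5) = -38*(-172) = 6536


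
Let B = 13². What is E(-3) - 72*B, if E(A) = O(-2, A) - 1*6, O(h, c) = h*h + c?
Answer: -12173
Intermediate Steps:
B = 169
O(h, c) = c + h² (O(h, c) = h² + c = c + h²)
E(A) = -2 + A (E(A) = (A + (-2)²) - 1*6 = (A + 4) - 6 = (4 + A) - 6 = -2 + A)
E(-3) - 72*B = (-2 - 3) - 72*169 = -5 - 12168 = -12173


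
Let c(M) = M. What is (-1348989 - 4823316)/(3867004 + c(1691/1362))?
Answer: -8406679410/5266861139 ≈ -1.5961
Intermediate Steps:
(-1348989 - 4823316)/(3867004 + c(1691/1362)) = (-1348989 - 4823316)/(3867004 + 1691/1362) = -6172305/(3867004 + 1691*(1/1362)) = -6172305/(3867004 + 1691/1362) = -6172305/5266861139/1362 = -6172305*1362/5266861139 = -8406679410/5266861139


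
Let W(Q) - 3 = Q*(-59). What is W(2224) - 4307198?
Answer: -4438411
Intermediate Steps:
W(Q) = 3 - 59*Q (W(Q) = 3 + Q*(-59) = 3 - 59*Q)
W(2224) - 4307198 = (3 - 59*2224) - 4307198 = (3 - 131216) - 4307198 = -131213 - 4307198 = -4438411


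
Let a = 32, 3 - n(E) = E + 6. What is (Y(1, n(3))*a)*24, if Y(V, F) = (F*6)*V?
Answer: -27648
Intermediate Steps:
n(E) = -3 - E (n(E) = 3 - (E + 6) = 3 - (6 + E) = 3 + (-6 - E) = -3 - E)
Y(V, F) = 6*F*V (Y(V, F) = (6*F)*V = 6*F*V)
(Y(1, n(3))*a)*24 = ((6*(-3 - 1*3)*1)*32)*24 = ((6*(-3 - 3)*1)*32)*24 = ((6*(-6)*1)*32)*24 = -36*32*24 = -1152*24 = -27648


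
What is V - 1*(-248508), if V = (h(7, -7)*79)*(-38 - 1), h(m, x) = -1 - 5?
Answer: 266994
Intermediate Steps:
h(m, x) = -6
V = 18486 (V = (-6*79)*(-38 - 1) = -474*(-39) = 18486)
V - 1*(-248508) = 18486 - 1*(-248508) = 18486 + 248508 = 266994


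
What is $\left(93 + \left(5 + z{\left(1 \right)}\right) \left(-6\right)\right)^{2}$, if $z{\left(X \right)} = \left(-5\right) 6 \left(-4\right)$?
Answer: $431649$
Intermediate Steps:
$z{\left(X \right)} = 120$ ($z{\left(X \right)} = \left(-30\right) \left(-4\right) = 120$)
$\left(93 + \left(5 + z{\left(1 \right)}\right) \left(-6\right)\right)^{2} = \left(93 + \left(5 + 120\right) \left(-6\right)\right)^{2} = \left(93 + 125 \left(-6\right)\right)^{2} = \left(93 - 750\right)^{2} = \left(-657\right)^{2} = 431649$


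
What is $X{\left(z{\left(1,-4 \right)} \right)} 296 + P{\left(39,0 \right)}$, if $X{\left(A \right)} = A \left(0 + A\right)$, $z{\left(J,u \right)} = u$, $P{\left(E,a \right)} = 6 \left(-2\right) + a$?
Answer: $4724$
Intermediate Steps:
$P{\left(E,a \right)} = -12 + a$
$X{\left(A \right)} = A^{2}$ ($X{\left(A \right)} = A A = A^{2}$)
$X{\left(z{\left(1,-4 \right)} \right)} 296 + P{\left(39,0 \right)} = \left(-4\right)^{2} \cdot 296 + \left(-12 + 0\right) = 16 \cdot 296 - 12 = 4736 - 12 = 4724$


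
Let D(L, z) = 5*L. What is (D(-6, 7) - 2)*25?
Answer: -800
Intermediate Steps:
(D(-6, 7) - 2)*25 = (5*(-6) - 2)*25 = (-30 - 2)*25 = -32*25 = -800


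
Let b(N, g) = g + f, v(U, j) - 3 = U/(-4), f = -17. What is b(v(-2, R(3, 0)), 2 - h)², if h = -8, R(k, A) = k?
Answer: 49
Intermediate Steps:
v(U, j) = 3 - U/4 (v(U, j) = 3 + U/(-4) = 3 + U*(-¼) = 3 - U/4)
b(N, g) = -17 + g (b(N, g) = g - 17 = -17 + g)
b(v(-2, R(3, 0)), 2 - h)² = (-17 + (2 - 1*(-8)))² = (-17 + (2 + 8))² = (-17 + 10)² = (-7)² = 49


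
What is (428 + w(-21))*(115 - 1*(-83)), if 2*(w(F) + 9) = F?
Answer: 80883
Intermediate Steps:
w(F) = -9 + F/2
(428 + w(-21))*(115 - 1*(-83)) = (428 + (-9 + (1/2)*(-21)))*(115 - 1*(-83)) = (428 + (-9 - 21/2))*(115 + 83) = (428 - 39/2)*198 = (817/2)*198 = 80883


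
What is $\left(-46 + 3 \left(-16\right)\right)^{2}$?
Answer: $8836$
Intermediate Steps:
$\left(-46 + 3 \left(-16\right)\right)^{2} = \left(-46 - 48\right)^{2} = \left(-94\right)^{2} = 8836$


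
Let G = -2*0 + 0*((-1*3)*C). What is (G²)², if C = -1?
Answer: 0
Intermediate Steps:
G = 0 (G = -2*0 + 0*(-1*3*(-1)) = 0 + 0*(-3*(-1)) = 0 + 0*3 = 0 + 0 = 0)
(G²)² = (0²)² = 0² = 0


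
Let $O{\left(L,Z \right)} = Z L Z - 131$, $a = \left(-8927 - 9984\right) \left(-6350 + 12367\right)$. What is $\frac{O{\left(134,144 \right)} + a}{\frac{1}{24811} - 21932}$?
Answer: $\frac{2754244150134}{544154851} \approx 5061.5$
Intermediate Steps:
$a = -113787487$ ($a = \left(-18911\right) 6017 = -113787487$)
$O{\left(L,Z \right)} = -131 + L Z^{2}$ ($O{\left(L,Z \right)} = L Z Z - 131 = L Z^{2} - 131 = -131 + L Z^{2}$)
$\frac{O{\left(134,144 \right)} + a}{\frac{1}{24811} - 21932} = \frac{\left(-131 + 134 \cdot 144^{2}\right) - 113787487}{\frac{1}{24811} - 21932} = \frac{\left(-131 + 134 \cdot 20736\right) - 113787487}{\frac{1}{24811} - 21932} = \frac{\left(-131 + 2778624\right) - 113787487}{- \frac{544154851}{24811}} = \left(2778493 - 113787487\right) \left(- \frac{24811}{544154851}\right) = \left(-111008994\right) \left(- \frac{24811}{544154851}\right) = \frac{2754244150134}{544154851}$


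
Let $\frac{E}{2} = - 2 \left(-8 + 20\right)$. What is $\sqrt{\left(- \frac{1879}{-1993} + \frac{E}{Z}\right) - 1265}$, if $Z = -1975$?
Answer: $\frac{i \sqrt{783370413946642}}{787235} \approx 35.553 i$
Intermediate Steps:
$E = -48$ ($E = 2 \left(- 2 \left(-8 + 20\right)\right) = 2 \left(\left(-2\right) 12\right) = 2 \left(-24\right) = -48$)
$\sqrt{\left(- \frac{1879}{-1993} + \frac{E}{Z}\right) - 1265} = \sqrt{\left(- \frac{1879}{-1993} - \frac{48}{-1975}\right) - 1265} = \sqrt{\left(\left(-1879\right) \left(- \frac{1}{1993}\right) - - \frac{48}{1975}\right) - 1265} = \sqrt{\left(\frac{1879}{1993} + \frac{48}{1975}\right) - 1265} = \sqrt{\frac{3806689}{3936175} - 1265} = \sqrt{- \frac{4975454686}{3936175}} = \frac{i \sqrt{783370413946642}}{787235}$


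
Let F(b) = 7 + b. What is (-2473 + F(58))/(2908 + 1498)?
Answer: -1204/2203 ≈ -0.54653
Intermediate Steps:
(-2473 + F(58))/(2908 + 1498) = (-2473 + (7 + 58))/(2908 + 1498) = (-2473 + 65)/4406 = -2408*1/4406 = -1204/2203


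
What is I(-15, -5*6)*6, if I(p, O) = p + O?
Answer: -270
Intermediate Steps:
I(p, O) = O + p
I(-15, -5*6)*6 = (-5*6 - 15)*6 = (-30 - 15)*6 = -45*6 = -270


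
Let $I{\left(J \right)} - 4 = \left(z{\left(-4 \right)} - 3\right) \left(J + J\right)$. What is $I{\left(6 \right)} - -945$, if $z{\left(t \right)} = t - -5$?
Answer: $925$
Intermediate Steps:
$z{\left(t \right)} = 5 + t$ ($z{\left(t \right)} = t + 5 = 5 + t$)
$I{\left(J \right)} = 4 - 4 J$ ($I{\left(J \right)} = 4 + \left(\left(5 - 4\right) - 3\right) \left(J + J\right) = 4 + \left(1 - 3\right) 2 J = 4 - 2 \cdot 2 J = 4 - 4 J$)
$I{\left(6 \right)} - -945 = \left(4 - 24\right) - -945 = \left(4 - 24\right) + 945 = -20 + 945 = 925$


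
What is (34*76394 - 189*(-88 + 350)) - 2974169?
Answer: -426291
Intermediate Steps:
(34*76394 - 189*(-88 + 350)) - 2974169 = (2597396 - 189*262) - 2974169 = (2597396 - 49518) - 2974169 = 2547878 - 2974169 = -426291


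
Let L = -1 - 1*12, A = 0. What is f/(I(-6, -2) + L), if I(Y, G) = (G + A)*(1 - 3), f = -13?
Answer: 13/9 ≈ 1.4444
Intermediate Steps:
L = -13 (L = -1 - 12 = -13)
I(Y, G) = -2*G (I(Y, G) = (G + 0)*(1 - 3) = G*(-2) = -2*G)
f/(I(-6, -2) + L) = -13/(-2*(-2) - 13) = -13/(4 - 13) = -13/(-9) = -13*(-⅑) = 13/9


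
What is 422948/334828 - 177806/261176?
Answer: 6366179935/10931129716 ≈ 0.58239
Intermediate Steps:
422948/334828 - 177806/261176 = 422948*(1/334828) - 177806*1/261176 = 105737/83707 - 88903/130588 = 6366179935/10931129716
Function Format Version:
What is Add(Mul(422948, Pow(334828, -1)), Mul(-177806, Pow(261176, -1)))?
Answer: Rational(6366179935, 10931129716) ≈ 0.58239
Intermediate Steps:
Add(Mul(422948, Pow(334828, -1)), Mul(-177806, Pow(261176, -1))) = Add(Mul(422948, Rational(1, 334828)), Mul(-177806, Rational(1, 261176))) = Add(Rational(105737, 83707), Rational(-88903, 130588)) = Rational(6366179935, 10931129716)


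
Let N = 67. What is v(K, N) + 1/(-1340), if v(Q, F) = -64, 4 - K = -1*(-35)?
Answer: -85761/1340 ≈ -64.001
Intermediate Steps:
K = -31 (K = 4 - (-1)*(-35) = 4 - 1*35 = 4 - 35 = -31)
v(K, N) + 1/(-1340) = -64 + 1/(-1340) = -64 - 1/1340 = -85761/1340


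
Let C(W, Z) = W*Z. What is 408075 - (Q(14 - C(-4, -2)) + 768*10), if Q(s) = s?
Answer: 400389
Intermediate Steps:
408075 - (Q(14 - C(-4, -2)) + 768*10) = 408075 - ((14 - (-4)*(-2)) + 768*10) = 408075 - ((14 - 1*8) + 7680) = 408075 - ((14 - 8) + 7680) = 408075 - (6 + 7680) = 408075 - 1*7686 = 408075 - 7686 = 400389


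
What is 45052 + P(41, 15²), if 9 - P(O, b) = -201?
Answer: 45262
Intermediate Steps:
P(O, b) = 210 (P(O, b) = 9 - 1*(-201) = 9 + 201 = 210)
45052 + P(41, 15²) = 45052 + 210 = 45262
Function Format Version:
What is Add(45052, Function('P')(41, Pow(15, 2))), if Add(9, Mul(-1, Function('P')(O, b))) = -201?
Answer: 45262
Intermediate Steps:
Function('P')(O, b) = 210 (Function('P')(O, b) = Add(9, Mul(-1, -201)) = Add(9, 201) = 210)
Add(45052, Function('P')(41, Pow(15, 2))) = Add(45052, 210) = 45262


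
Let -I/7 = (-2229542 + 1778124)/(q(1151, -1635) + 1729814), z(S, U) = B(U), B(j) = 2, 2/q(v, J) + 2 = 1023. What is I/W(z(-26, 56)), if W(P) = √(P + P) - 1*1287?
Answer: -230448889/162106430240 ≈ -0.0014216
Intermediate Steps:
q(v, J) = 2/1021 (q(v, J) = 2/(-2 + 1023) = 2/1021)
z(S, U) = 2
W(P) = -1287 + √2*√P (W(P) = √(2*P) - 1287 = √2*√P - 1287 = -1287 + √2*√P)
I = 230448889/126152864 (I = -7*(-2229542 + 1778124)/(2/1021 + 1729814) = -(-3159926)/1766140096/1021 = -(-3159926)*1021/1766140096 = -7*(-230448889/883070048) = 230448889/126152864 ≈ 1.8267)
I/W(z(-26, 56)) = 230448889/(126152864*(-1287 + √2*√2)) = 230448889/(126152864*(-1287 + 2)) = (230448889/126152864)/(-1285) = (230448889/126152864)*(-1/1285) = -230448889/162106430240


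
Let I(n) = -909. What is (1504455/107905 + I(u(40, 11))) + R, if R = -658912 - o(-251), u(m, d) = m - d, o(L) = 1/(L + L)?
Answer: -7148126625639/10833662 ≈ -6.5981e+5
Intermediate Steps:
o(L) = 1/(2*L)
R = -330773823/502 (R = -658912 - 1/(2*(-251)) = -658912 - (-1)/(2*251) = -658912 - 1*(-1/502) = -658912 + 1/502 = -330773823/502 ≈ -6.5891e+5)
(1504455/107905 + I(u(40, 11))) + R = (1504455/107905 - 909) - 330773823/502 = (1504455*(1/107905) - 909) - 330773823/502 = (300891/21581 - 909) - 330773823/502 = -19316238/21581 - 330773823/502 = -7148126625639/10833662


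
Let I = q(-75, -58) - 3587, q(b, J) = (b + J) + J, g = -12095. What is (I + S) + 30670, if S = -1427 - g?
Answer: 37560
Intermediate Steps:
q(b, J) = b + 2*J (q(b, J) = (J + b) + J = b + 2*J)
I = -3778 (I = (-75 + 2*(-58)) - 3587 = (-75 - 116) - 3587 = -191 - 3587 = -3778)
S = 10668 (S = -1427 - 1*(-12095) = -1427 + 12095 = 10668)
(I + S) + 30670 = (-3778 + 10668) + 30670 = 6890 + 30670 = 37560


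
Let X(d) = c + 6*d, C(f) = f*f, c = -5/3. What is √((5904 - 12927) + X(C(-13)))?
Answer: 28*I*√69/3 ≈ 77.528*I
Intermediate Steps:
c = -5/3 (c = -5*⅓ = -5/3 ≈ -1.6667)
C(f) = f²
X(d) = -5/3 + 6*d
√((5904 - 12927) + X(C(-13))) = √((5904 - 12927) + (-5/3 + 6*(-13)²)) = √(-7023 + (-5/3 + 6*169)) = √(-7023 + (-5/3 + 1014)) = √(-7023 + 3037/3) = √(-18032/3) = 28*I*√69/3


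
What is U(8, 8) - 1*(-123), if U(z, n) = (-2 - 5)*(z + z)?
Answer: 11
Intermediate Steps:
U(z, n) = -14*z
U(8, 8) - 1*(-123) = -14*8 - 1*(-123) = -112 + 123 = 11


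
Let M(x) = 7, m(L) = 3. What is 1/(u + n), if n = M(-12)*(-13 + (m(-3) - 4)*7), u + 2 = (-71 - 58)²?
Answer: 1/16499 ≈ 6.0610e-5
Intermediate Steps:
u = 16639 (u = -2 + (-71 - 58)² = -2 + (-129)² = -2 + 16641 = 16639)
n = -140 (n = 7*(-13 + (3 - 4)*7) = 7*(-13 - 1*7) = 7*(-13 - 7) = 7*(-20) = -140)
1/(u + n) = 1/(16639 - 140) = 1/16499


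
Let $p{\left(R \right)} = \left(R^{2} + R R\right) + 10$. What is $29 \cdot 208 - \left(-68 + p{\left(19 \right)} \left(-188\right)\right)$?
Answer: $143716$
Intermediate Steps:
$p{\left(R \right)} = 10 + 2 R^{2}$ ($p{\left(R \right)} = \left(R^{2} + R^{2}\right) + 10 = 2 R^{2} + 10 = 10 + 2 R^{2}$)
$29 \cdot 208 - \left(-68 + p{\left(19 \right)} \left(-188\right)\right) = 29 \cdot 208 - \left(-68 + \left(10 + 2 \cdot 19^{2}\right) \left(-188\right)\right) = 6032 - \left(-68 + \left(10 + 2 \cdot 361\right) \left(-188\right)\right) = 6032 - \left(-68 + \left(10 + 722\right) \left(-188\right)\right) = 6032 - \left(-68 + 732 \left(-188\right)\right) = 6032 - \left(-68 - 137616\right) = 6032 - -137684 = 6032 + 137684 = 143716$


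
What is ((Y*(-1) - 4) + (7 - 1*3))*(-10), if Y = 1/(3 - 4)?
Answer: -10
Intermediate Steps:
Y = -1 (Y = 1/(-1) = -1)
((Y*(-1) - 4) + (7 - 1*3))*(-10) = ((-1*(-1) - 4) + (7 - 1*3))*(-10) = ((1 - 4) + (7 - 3))*(-10) = (-3 + 4)*(-10) = 1*(-10) = -10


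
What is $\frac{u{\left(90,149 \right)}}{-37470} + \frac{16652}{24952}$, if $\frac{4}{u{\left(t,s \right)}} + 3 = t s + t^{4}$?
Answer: $\frac{5118219208981159}{7669337359044510} \approx 0.66736$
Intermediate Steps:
$u{\left(t,s \right)} = \frac{4}{-3 + t^{4} + s t}$ ($u{\left(t,s \right)} = \frac{4}{-3 + \left(t s + t^{4}\right)} = \frac{4}{-3 + \left(s t + t^{4}\right)} = \frac{4}{-3 + \left(t^{4} + s t\right)} = \frac{4}{-3 + t^{4} + s t}$)
$\frac{u{\left(90,149 \right)}}{-37470} + \frac{16652}{24952} = \frac{4 \frac{1}{-3 + 90^{4} + 149 \cdot 90}}{-37470} + \frac{16652}{24952} = \frac{4}{-3 + 65610000 + 13410} \left(- \frac{1}{37470}\right) + 16652 \cdot \frac{1}{24952} = \frac{4}{65623407} \left(- \frac{1}{37470}\right) + \frac{4163}{6238} = - \frac{2}{1229454530145} + \frac{4163}{6238} = \frac{5118219208981159}{7669337359044510}$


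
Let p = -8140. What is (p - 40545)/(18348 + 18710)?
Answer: -6955/5294 ≈ -1.3138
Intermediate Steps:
(p - 40545)/(18348 + 18710) = (-8140 - 40545)/(18348 + 18710) = -48685/37058 = -48685*1/37058 = -6955/5294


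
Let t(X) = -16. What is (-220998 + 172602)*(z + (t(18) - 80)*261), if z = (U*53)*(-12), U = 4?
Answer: 1335729600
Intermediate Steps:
z = -2544 (z = (4*53)*(-12) = 212*(-12) = -2544)
(-220998 + 172602)*(z + (t(18) - 80)*261) = (-220998 + 172602)*(-2544 + (-16 - 80)*261) = -48396*(-2544 - 96*261) = -48396*(-2544 - 25056) = -48396*(-27600) = 1335729600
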